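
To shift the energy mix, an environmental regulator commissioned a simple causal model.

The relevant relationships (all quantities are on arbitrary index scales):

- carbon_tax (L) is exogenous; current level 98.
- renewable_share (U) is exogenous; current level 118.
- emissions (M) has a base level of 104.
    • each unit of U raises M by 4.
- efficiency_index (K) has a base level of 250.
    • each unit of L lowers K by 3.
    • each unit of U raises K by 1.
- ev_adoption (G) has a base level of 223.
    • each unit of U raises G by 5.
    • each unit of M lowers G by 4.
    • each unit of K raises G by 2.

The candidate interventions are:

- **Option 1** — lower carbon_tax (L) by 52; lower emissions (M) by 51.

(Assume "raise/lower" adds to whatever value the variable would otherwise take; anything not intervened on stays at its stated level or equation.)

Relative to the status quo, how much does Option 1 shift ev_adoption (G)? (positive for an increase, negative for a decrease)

516

Baseline:
  L = 98
  U = 118
  M = 104 + 4·118 = 576
  K = 250 − 3·98 + 118 = 74
  G = 223 + 5·118 − 4·576 + 2·74 = -1343
Option 1 (L − 52, M − 51):
  L = 98 − 52 = 46
  U = 118
  M = 104 + 4·118 (−51 from intervention) = 525
  K = 250 − 3·46 + 118 = 230
  G = 223 + 5·118 − 4·525 + 2·230 = -827
Change in G: -827 − (-1343) = 516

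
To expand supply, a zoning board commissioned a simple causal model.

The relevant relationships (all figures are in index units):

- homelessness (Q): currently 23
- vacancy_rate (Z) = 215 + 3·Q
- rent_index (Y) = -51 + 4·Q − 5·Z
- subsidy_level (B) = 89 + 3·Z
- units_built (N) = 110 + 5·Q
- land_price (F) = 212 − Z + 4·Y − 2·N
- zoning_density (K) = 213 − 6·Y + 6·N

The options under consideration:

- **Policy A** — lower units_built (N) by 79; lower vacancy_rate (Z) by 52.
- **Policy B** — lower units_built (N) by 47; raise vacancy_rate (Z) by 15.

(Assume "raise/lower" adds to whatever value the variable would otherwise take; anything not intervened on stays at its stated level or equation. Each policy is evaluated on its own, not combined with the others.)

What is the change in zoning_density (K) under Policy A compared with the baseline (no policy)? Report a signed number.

-2034

Baseline:
  Q = 23
  Z = 215 + 3·23 = 284
  Y = -51 + 4·23 − 5·284 = -1379
  N = 110 + 5·23 = 225
  K = 213 − 6·(-1379) + 6·225 = 9837
Policy A (N − 79, Z − 52):
  Q = 23
  Z = 215 + 3·23 (−52 from intervention) = 232
  Y = -51 + 4·23 − 5·232 = -1119
  N = 110 + 5·23 (−79 from intervention) = 146
  K = 213 − 6·(-1119) + 6·146 = 7803
Change in K: 7803 − 9837 = -2034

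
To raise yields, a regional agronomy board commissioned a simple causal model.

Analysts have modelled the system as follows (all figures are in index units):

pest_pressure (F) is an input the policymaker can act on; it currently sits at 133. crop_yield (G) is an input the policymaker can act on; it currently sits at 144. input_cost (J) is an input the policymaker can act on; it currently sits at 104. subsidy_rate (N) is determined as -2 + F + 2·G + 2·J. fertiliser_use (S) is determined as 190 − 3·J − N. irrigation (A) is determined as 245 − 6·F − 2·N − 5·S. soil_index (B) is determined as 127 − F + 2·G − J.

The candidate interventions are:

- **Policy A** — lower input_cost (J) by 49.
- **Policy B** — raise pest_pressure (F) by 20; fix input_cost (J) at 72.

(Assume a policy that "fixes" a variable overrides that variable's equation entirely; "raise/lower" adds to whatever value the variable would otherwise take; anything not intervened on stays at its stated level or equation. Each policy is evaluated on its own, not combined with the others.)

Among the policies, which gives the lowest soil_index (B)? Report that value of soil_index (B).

190

Policy A (J − 49):
  F = 133
  G = 144
  J = 104 − 49 = 55
  B = 127 − 133 + 2·144 − 55 = 227
Policy B (F + 20, J := 72):
  F = 133 + 20 = 153
  G = 144
  J = 72
  B = 127 − 153 + 2·144 − 72 = 190
Comparing — Policy A: B=227, Policy B: B=190. Lowest is 190 (Policy B).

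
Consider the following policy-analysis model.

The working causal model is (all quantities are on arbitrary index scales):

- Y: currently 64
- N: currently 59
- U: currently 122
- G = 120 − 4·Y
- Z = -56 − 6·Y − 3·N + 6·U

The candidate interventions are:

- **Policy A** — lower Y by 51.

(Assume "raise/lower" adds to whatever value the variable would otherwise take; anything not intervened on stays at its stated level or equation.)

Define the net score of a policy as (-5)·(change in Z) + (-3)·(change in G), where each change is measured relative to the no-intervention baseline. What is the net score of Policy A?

Baseline:
  Y = 64
  N = 59
  U = 122
  G = 120 − 4·64 = -136
  Z = -56 − 6·64 − 3·59 + 6·122 = 115
Policy A (Y − 51):
  Y = 64 − 51 = 13
  N = 59
  U = 122
  G = 120 − 4·13 = 68
  Z = -56 − 6·13 − 3·59 + 6·122 = 421
ΔZ = 421 − 115 = 306; ΔG = 68 − (-136) = 204
Score = (-5)·306 + (-3)·204 = -2142

-2142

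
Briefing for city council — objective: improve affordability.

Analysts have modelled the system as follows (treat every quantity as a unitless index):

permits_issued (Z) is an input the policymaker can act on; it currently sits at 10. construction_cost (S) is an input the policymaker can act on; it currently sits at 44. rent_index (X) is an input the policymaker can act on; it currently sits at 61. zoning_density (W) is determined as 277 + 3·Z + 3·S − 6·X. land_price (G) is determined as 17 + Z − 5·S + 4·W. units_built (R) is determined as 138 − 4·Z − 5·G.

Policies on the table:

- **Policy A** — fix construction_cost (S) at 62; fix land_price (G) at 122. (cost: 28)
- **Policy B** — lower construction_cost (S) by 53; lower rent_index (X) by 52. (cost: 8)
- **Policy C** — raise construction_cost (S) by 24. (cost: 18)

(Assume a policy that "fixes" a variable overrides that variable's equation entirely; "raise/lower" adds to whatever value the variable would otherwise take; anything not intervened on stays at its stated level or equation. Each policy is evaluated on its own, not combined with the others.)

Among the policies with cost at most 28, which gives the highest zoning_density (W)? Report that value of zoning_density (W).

226

Policy A (S := 62, G := 122):
  Z = 10
  S = 62
  X = 61
  W = 277 + 3·10 + 3·62 − 6·61 = 127
Policy B (S − 53, X − 52):
  Z = 10
  S = 44 − 53 = -9
  X = 61 − 52 = 9
  W = 277 + 3·10 + 3·(-9) − 6·9 = 226
Policy C (S + 24):
  Z = 10
  S = 44 + 24 = 68
  X = 61
  W = 277 + 3·10 + 3·68 − 6·61 = 145
Comparing — Policy A: W=127, Policy B: W=226, Policy C: W=145. Highest is 226 (Policy B).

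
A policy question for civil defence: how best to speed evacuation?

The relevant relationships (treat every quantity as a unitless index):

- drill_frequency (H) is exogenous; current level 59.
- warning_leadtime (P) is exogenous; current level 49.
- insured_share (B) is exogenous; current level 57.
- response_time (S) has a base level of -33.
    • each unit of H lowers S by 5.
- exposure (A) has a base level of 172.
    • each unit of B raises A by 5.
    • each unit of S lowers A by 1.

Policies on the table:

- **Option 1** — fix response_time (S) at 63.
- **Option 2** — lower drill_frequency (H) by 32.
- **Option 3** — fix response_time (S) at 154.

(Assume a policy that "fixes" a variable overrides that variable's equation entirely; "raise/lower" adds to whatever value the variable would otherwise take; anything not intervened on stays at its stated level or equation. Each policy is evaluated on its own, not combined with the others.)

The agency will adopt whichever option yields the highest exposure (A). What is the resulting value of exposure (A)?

Option 1 (S := 63):
  H = 59
  B = 57
  S = 63
  A = 172 + 5·57 − 63 = 394
Option 2 (H − 32):
  H = 59 − 32 = 27
  B = 57
  S = -33 − 5·27 = -168
  A = 172 + 5·57 − (-168) = 625
Option 3 (S := 154):
  H = 59
  B = 57
  S = 154
  A = 172 + 5·57 − 154 = 303
Comparing — Option 1: A=394, Option 2: A=625, Option 3: A=303. Highest is 625 (Option 2).

625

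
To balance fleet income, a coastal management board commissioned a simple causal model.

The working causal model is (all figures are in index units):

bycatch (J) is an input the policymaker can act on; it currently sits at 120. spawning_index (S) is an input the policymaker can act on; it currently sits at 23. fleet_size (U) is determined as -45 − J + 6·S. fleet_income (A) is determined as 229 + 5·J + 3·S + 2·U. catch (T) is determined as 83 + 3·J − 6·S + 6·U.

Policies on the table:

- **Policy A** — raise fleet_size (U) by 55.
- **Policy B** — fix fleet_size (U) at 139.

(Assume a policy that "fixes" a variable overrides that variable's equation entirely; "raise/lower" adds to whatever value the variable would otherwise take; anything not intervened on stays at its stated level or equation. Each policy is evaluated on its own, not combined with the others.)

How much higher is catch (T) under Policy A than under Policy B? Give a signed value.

Policy A (U + 55):
  J = 120
  S = 23
  U = -45 − 120 + 6·23 (+55 from intervention) = 28
  T = 83 + 3·120 − 6·23 + 6·28 = 473
Policy B (U := 139):
  J = 120
  S = 23
  U = 139
  T = 83 + 3·120 − 6·23 + 6·139 = 1139
T: 473 − 1139 = -666

-666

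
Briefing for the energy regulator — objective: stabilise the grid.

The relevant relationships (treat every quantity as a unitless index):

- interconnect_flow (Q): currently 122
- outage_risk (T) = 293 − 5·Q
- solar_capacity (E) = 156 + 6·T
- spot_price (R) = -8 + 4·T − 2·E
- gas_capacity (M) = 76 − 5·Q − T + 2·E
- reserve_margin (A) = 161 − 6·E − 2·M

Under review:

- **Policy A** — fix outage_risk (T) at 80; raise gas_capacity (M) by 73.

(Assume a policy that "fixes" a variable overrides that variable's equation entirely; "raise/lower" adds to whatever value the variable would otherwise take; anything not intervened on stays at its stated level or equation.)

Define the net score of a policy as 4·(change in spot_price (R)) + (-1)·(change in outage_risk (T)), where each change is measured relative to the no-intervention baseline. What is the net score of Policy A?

Baseline:
  Q = 122
  T = 293 − 5·122 = -317
  E = 156 + 6·(-317) = -1746
  R = -8 + 4·(-317) − 2·(-1746) = 2216
Policy A (T := 80, M + 73):
  Q = 122
  T = 80
  E = 156 + 6·80 = 636
  R = -8 + 4·80 − 2·636 = -960
ΔR = -960 − 2216 = -3176; ΔT = 80 − (-317) = 397
Score = 4·(-3176) + (-1)·397 = -13101

-13101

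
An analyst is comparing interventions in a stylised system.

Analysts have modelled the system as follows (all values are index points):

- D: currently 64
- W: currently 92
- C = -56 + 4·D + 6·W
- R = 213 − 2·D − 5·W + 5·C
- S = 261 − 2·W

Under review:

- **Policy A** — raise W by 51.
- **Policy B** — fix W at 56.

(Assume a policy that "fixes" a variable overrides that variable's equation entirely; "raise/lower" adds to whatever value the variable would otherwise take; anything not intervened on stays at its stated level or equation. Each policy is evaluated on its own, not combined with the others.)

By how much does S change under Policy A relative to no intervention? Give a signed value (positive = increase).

Baseline:
  W = 92
  S = 261 − 2·92 = 77
Policy A (W + 51):
  W = 92 + 51 = 143
  S = 261 − 2·143 = -25
Change in S: -25 − 77 = -102

-102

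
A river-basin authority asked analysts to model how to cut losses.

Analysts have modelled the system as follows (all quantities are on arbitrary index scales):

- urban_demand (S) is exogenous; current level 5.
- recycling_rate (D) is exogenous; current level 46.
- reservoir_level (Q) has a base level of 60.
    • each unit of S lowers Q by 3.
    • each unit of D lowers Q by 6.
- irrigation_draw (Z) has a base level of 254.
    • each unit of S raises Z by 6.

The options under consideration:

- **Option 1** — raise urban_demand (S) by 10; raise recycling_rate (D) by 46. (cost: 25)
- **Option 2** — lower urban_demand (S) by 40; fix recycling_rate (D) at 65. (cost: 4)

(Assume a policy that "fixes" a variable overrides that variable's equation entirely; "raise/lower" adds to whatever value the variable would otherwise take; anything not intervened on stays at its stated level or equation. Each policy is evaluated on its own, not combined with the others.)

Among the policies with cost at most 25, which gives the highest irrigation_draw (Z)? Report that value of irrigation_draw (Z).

344

Option 1 (S + 10, D + 46):
  S = 5 + 10 = 15
  Z = 254 + 6·15 = 344
Option 2 (S − 40, D := 65):
  S = 5 − 40 = -35
  Z = 254 + 6·(-35) = 44
Comparing — Option 1: Z=344, Option 2: Z=44. Highest is 344 (Option 1).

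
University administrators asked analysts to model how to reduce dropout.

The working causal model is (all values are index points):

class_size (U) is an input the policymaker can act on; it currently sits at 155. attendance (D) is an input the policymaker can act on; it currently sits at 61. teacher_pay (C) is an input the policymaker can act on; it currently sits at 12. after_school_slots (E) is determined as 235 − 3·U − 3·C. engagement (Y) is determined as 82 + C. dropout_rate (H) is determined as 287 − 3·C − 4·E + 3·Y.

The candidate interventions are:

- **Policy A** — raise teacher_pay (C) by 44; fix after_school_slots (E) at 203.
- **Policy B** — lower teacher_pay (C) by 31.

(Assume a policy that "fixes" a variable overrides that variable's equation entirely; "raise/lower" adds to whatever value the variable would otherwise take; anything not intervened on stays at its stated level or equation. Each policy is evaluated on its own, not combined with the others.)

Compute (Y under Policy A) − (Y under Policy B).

75

Policy A (C + 44, E := 203):
  C = 12 + 44 = 56
  Y = 82 + 56 = 138
Policy B (C − 31):
  C = 12 − 31 = -19
  Y = 82 + (-19) = 63
Y: 138 − 63 = 75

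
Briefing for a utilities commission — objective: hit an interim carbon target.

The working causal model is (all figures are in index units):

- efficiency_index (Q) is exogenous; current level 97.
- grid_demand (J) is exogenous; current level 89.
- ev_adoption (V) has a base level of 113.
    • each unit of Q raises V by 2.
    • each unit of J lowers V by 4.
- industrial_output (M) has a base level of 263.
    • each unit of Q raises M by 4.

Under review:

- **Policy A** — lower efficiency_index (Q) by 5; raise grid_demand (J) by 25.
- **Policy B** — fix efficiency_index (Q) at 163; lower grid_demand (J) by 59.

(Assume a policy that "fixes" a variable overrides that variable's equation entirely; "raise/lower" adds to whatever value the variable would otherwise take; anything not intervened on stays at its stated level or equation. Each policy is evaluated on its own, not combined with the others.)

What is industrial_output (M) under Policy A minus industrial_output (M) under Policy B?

-284

Policy A (Q − 5, J + 25):
  Q = 97 − 5 = 92
  M = 263 + 4·92 = 631
Policy B (Q := 163, J − 59):
  Q = 163
  M = 263 + 4·163 = 915
M: 631 − 915 = -284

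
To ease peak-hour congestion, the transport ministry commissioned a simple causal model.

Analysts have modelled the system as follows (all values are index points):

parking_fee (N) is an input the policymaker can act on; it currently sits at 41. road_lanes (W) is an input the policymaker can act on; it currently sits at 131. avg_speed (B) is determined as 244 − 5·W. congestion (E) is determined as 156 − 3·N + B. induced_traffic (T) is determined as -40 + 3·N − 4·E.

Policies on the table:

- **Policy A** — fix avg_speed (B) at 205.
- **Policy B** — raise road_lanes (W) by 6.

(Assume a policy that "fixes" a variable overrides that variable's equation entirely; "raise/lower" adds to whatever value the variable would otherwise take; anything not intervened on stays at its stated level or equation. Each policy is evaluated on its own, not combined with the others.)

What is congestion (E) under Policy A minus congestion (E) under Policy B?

Policy A (B := 205):
  N = 41
  W = 131
  B = 205
  E = 156 − 3·41 + 205 = 238
Policy B (W + 6):
  N = 41
  W = 131 + 6 = 137
  B = 244 − 5·137 = -441
  E = 156 − 3·41 + (-441) = -408
E: 238 − (-408) = 646

646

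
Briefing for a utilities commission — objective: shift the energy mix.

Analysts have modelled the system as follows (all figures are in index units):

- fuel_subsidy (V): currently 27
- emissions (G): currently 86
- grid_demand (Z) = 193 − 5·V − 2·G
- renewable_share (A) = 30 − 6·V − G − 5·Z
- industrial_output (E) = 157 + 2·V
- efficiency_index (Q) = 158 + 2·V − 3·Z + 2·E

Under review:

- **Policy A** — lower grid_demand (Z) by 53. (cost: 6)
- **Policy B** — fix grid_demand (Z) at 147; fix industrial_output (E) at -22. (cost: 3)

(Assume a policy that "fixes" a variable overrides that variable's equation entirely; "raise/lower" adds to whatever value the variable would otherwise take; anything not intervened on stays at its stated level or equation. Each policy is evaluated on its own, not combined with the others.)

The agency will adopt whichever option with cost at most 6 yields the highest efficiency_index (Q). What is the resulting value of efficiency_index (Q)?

Policy A (Z − 53):
  V = 27
  G = 86
  Z = 193 − 5·27 − 2·86 (−53 from intervention) = -167
  E = 157 + 2·27 = 211
  Q = 158 + 2·27 − 3·(-167) + 2·211 = 1135
Policy B (Z := 147, E := -22):
  V = 27
  G = 86
  Z = 147
  E = -22
  Q = 158 + 2·27 − 3·147 + 2·(-22) = -273
Comparing — Policy A: Q=1135, Policy B: Q=-273. Highest is 1135 (Policy A).

1135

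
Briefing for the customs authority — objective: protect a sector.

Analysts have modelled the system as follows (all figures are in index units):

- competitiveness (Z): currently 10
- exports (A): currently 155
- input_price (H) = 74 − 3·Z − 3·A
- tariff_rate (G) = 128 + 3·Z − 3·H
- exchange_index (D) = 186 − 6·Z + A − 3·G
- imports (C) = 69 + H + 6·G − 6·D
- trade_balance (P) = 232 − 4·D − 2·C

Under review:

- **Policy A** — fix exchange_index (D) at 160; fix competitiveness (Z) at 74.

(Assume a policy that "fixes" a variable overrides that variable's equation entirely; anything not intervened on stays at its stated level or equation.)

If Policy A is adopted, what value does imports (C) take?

11630

Policy A (D := 160, Z := 74):
  Z = 74
  A = 155
  H = 74 − 3·74 − 3·155 = -613
  G = 128 + 3·74 − 3·(-613) = 2189
  D = 160
  C = 69 + (-613) + 6·2189 − 6·160 = 11630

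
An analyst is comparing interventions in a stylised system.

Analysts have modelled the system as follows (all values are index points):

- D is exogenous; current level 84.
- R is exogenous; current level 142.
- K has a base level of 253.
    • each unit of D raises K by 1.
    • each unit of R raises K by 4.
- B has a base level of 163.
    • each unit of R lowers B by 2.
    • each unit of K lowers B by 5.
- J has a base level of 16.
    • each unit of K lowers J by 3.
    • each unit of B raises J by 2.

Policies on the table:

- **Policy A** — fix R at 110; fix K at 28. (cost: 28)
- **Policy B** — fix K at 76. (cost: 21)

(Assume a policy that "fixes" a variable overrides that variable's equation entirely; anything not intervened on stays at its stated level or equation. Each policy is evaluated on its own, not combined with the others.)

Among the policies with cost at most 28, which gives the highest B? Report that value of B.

Policy A (R := 110, K := 28):
  D = 84
  R = 110
  K = 28
  B = 163 − 2·110 − 5·28 = -197
Policy B (K := 76):
  D = 84
  R = 142
  K = 76
  B = 163 − 2·142 − 5·76 = -501
Comparing — Policy A: B=-197, Policy B: B=-501. Highest is -197 (Policy A).

-197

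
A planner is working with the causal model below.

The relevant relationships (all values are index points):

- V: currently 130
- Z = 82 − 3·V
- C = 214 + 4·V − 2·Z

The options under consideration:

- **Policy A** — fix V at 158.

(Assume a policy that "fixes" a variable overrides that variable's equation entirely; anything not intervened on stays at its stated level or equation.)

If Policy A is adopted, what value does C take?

Policy A (V := 158):
  V = 158
  Z = 82 − 3·158 = -392
  C = 214 + 4·158 − 2·(-392) = 1630

1630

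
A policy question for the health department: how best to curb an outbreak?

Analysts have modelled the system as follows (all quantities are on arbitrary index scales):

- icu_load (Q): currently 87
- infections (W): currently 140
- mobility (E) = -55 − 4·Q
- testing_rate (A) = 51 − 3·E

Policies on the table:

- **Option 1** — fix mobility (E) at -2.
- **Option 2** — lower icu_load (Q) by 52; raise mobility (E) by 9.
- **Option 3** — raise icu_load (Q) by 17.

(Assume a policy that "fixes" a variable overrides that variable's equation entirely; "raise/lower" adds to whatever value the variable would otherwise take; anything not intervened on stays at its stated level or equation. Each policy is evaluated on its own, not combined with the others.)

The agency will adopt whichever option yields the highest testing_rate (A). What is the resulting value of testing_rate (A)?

1464

Option 1 (E := -2):
  Q = 87
  E = -2
  A = 51 − 3·(-2) = 57
Option 2 (Q − 52, E + 9):
  Q = 87 − 52 = 35
  E = -55 − 4·35 (+9 from intervention) = -186
  A = 51 − 3·(-186) = 609
Option 3 (Q + 17):
  Q = 87 + 17 = 104
  E = -55 − 4·104 = -471
  A = 51 − 3·(-471) = 1464
Comparing — Option 1: A=57, Option 2: A=609, Option 3: A=1464. Highest is 1464 (Option 3).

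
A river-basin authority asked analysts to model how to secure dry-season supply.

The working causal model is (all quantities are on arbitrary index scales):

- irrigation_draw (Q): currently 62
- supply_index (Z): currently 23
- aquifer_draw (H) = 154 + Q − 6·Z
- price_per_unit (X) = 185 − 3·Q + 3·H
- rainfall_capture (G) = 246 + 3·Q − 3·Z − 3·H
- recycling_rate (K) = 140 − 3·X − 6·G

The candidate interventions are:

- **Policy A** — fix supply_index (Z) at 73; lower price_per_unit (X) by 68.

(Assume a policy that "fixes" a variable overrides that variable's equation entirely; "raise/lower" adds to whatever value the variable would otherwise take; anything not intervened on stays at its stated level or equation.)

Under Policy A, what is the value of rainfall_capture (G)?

Policy A (Z := 73, X − 68):
  Q = 62
  Z = 73
  H = 154 + 62 − 6·73 = -222
  G = 246 + 3·62 − 3·73 − 3·(-222) = 879

879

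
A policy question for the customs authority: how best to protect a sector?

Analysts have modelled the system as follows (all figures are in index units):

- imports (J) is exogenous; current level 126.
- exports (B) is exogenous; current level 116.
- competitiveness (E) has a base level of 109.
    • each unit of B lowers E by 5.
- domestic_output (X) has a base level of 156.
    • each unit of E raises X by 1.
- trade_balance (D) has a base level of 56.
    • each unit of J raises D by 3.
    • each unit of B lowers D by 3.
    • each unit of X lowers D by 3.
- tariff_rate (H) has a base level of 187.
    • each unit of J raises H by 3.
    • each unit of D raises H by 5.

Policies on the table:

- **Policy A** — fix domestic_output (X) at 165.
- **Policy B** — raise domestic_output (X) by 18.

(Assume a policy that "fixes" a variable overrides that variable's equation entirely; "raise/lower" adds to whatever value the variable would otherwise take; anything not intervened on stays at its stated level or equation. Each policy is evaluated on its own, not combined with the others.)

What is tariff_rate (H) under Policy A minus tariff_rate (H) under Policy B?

-6930

Policy A (X := 165):
  J = 126
  B = 116
  E = 109 − 5·116 = -471
  X = 165
  D = 56 + 3·126 − 3·116 − 3·165 = -409
  H = 187 + 3·126 + 5·(-409) = -1480
Policy B (X + 18):
  J = 126
  B = 116
  E = 109 − 5·116 = -471
  X = 156 + (-471) (+18 from intervention) = -297
  D = 56 + 3·126 − 3·116 − 3·(-297) = 977
  H = 187 + 3·126 + 5·977 = 5450
H: -1480 − 5450 = -6930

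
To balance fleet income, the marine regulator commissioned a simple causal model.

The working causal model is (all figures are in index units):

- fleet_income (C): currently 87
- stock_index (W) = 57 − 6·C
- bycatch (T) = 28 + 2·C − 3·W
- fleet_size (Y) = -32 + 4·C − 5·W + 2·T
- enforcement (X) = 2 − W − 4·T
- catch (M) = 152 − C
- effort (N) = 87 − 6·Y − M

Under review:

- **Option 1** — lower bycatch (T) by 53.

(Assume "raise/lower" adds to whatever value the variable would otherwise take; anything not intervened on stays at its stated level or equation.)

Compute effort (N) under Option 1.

-34352

Option 1 (T − 53):
  C = 87
  W = 57 − 6·87 = -465
  T = 28 + 2·87 − 3·(-465) (−53 from intervention) = 1544
  Y = -32 + 4·87 − 5·(-465) + 2·1544 = 5729
  M = 152 − 87 = 65
  N = 87 − 6·5729 − 65 = -34352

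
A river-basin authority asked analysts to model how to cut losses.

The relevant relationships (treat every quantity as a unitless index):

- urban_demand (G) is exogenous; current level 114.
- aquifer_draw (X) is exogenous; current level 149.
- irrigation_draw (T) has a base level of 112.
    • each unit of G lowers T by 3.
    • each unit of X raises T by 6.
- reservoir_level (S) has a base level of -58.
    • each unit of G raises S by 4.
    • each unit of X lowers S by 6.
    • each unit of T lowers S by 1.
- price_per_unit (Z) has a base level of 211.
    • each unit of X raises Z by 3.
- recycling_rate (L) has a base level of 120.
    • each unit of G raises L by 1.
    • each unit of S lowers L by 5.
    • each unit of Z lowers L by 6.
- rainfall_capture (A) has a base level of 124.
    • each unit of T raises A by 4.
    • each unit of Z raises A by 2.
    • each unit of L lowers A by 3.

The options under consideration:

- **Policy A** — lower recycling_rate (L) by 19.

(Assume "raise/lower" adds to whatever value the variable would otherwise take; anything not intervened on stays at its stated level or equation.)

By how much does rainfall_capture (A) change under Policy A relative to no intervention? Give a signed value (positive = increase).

Baseline:
  G = 114
  X = 149
  T = 112 − 3·114 + 6·149 = 664
  S = -58 + 4·114 − 6·149 − 664 = -1160
  Z = 211 + 3·149 = 658
  L = 120 + 114 − 5·(-1160) − 6·658 = 2086
  A = 124 + 4·664 + 2·658 − 3·2086 = -2162
Policy A (L − 19):
  G = 114
  X = 149
  T = 112 − 3·114 + 6·149 = 664
  S = -58 + 4·114 − 6·149 − 664 = -1160
  Z = 211 + 3·149 = 658
  L = 120 + 114 − 5·(-1160) − 6·658 (−19 from intervention) = 2067
  A = 124 + 4·664 + 2·658 − 3·2067 = -2105
Change in A: -2105 − (-2162) = 57

57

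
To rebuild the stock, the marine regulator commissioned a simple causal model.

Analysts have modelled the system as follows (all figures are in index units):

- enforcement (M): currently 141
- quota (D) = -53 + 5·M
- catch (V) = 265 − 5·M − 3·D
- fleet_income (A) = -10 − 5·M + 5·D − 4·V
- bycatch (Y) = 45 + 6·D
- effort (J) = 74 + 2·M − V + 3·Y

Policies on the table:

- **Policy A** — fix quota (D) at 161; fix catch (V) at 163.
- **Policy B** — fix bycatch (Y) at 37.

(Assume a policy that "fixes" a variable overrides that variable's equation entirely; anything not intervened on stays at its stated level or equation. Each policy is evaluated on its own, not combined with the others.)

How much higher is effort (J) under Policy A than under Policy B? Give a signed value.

Policy A (D := 161, V := 163):
  M = 141
  D = 161
  V = 163
  Y = 45 + 6·161 = 1011
  J = 74 + 2·141 − 163 + 3·1011 = 3226
Policy B (Y := 37):
  M = 141
  D = -53 + 5·141 = 652
  V = 265 − 5·141 − 3·652 = -2396
  Y = 37
  J = 74 + 2·141 − (-2396) + 3·37 = 2863
J: 3226 − 2863 = 363

363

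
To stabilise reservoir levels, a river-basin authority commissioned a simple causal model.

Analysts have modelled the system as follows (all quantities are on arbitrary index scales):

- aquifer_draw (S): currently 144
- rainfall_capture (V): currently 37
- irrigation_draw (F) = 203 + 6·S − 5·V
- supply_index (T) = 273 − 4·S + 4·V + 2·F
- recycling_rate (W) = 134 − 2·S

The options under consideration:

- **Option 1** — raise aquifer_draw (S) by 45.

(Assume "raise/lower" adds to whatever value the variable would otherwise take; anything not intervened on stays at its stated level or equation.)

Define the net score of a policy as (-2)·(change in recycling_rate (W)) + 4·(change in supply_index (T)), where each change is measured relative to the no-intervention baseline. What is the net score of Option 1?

Baseline:
  S = 144
  V = 37
  F = 203 + 6·144 − 5·37 = 882
  T = 273 − 4·144 + 4·37 + 2·882 = 1609
  W = 134 − 2·144 = -154
Option 1 (S + 45):
  S = 144 + 45 = 189
  V = 37
  F = 203 + 6·189 − 5·37 = 1152
  T = 273 − 4·189 + 4·37 + 2·1152 = 1969
  W = 134 − 2·189 = -244
ΔW = -244 − (-154) = -90; ΔT = 1969 − 1609 = 360
Score = (-2)·(-90) + 4·360 = 1620

1620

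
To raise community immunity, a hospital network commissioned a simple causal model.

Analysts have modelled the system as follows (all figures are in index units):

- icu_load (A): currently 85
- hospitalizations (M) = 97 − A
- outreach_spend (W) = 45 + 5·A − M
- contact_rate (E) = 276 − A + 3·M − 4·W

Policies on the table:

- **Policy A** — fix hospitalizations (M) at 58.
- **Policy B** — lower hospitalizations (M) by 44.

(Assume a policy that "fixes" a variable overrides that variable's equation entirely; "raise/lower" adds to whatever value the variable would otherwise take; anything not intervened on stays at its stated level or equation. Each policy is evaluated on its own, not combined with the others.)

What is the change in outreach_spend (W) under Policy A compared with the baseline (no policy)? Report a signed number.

-46

Baseline:
  A = 85
  M = 97 − 85 = 12
  W = 45 + 5·85 − 12 = 458
Policy A (M := 58):
  A = 85
  M = 58
  W = 45 + 5·85 − 58 = 412
Change in W: 412 − 458 = -46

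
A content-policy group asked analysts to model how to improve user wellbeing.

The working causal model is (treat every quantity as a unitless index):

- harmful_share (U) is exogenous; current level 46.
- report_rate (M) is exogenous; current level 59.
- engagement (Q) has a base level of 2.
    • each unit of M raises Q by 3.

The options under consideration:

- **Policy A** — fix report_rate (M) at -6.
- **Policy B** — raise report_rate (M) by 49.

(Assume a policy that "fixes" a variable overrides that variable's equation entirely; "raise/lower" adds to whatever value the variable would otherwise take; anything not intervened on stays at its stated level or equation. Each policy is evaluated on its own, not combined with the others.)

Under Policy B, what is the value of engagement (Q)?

326

Policy B (M + 49):
  M = 59 + 49 = 108
  Q = 2 + 3·108 = 326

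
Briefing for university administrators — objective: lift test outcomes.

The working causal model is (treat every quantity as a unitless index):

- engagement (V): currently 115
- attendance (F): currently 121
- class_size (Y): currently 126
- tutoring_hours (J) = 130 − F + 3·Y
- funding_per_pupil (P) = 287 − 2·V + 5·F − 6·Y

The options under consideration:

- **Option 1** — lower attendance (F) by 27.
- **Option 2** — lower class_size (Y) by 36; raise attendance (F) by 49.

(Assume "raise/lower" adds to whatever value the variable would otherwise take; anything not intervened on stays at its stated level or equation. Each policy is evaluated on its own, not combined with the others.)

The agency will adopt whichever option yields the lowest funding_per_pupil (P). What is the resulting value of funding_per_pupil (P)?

-229

Option 1 (F − 27):
  V = 115
  F = 121 − 27 = 94
  Y = 126
  P = 287 − 2·115 + 5·94 − 6·126 = -229
Option 2 (Y − 36, F + 49):
  V = 115
  F = 121 + 49 = 170
  Y = 126 − 36 = 90
  P = 287 − 2·115 + 5·170 − 6·90 = 367
Comparing — Option 1: P=-229, Option 2: P=367. Lowest is -229 (Option 1).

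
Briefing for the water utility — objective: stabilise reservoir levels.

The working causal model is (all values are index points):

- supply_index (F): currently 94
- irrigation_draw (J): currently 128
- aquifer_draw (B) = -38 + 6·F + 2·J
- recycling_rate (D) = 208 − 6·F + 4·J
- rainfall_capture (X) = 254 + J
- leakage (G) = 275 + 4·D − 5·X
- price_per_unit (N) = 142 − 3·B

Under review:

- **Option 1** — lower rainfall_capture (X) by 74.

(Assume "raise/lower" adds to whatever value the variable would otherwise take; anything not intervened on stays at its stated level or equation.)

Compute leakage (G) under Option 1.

-641

Option 1 (X − 74):
  F = 94
  J = 128
  D = 208 − 6·94 + 4·128 = 156
  X = 254 + 128 (−74 from intervention) = 308
  G = 275 + 4·156 − 5·308 = -641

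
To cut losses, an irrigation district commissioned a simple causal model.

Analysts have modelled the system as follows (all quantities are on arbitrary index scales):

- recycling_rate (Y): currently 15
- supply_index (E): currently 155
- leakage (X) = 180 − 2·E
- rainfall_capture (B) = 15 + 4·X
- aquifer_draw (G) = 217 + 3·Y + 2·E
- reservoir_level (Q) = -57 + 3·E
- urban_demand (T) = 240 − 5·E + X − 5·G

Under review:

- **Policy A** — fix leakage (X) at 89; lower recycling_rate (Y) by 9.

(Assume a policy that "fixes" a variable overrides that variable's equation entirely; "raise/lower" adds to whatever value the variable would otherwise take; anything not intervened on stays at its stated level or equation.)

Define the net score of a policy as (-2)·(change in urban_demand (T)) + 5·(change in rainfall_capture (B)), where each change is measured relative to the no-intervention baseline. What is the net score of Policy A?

Baseline:
  Y = 15
  E = 155
  X = 180 − 2·155 = -130
  B = 15 + 4·(-130) = -505
  G = 217 + 3·15 + 2·155 = 572
  T = 240 − 5·155 + (-130) − 5·572 = -3525
Policy A (X := 89, Y − 9):
  Y = 15 − 9 = 6
  E = 155
  X = 89
  B = 15 + 4·89 = 371
  G = 217 + 3·6 + 2·155 = 545
  T = 240 − 5·155 + 89 − 5·545 = -3171
ΔT = -3171 − (-3525) = 354; ΔB = 371 − (-505) = 876
Score = (-2)·354 + 5·876 = 3672

3672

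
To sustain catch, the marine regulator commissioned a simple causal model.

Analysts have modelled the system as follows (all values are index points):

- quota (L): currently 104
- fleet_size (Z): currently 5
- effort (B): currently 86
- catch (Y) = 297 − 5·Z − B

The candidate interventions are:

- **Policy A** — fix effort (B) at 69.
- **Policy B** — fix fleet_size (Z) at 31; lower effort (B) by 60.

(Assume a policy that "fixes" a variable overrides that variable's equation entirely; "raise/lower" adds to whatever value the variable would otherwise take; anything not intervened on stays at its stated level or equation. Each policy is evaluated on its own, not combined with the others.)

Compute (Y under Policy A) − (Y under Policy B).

87

Policy A (B := 69):
  Z = 5
  B = 69
  Y = 297 − 5·5 − 69 = 203
Policy B (Z := 31, B − 60):
  Z = 31
  B = 86 − 60 = 26
  Y = 297 − 5·31 − 26 = 116
Y: 203 − 116 = 87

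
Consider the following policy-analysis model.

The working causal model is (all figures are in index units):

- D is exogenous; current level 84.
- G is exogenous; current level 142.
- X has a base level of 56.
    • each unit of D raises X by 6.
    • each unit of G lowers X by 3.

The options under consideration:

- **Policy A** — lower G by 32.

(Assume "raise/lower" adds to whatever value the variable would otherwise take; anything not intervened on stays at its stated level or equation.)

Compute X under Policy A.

Policy A (G − 32):
  D = 84
  G = 142 − 32 = 110
  X = 56 + 6·84 − 3·110 = 230

230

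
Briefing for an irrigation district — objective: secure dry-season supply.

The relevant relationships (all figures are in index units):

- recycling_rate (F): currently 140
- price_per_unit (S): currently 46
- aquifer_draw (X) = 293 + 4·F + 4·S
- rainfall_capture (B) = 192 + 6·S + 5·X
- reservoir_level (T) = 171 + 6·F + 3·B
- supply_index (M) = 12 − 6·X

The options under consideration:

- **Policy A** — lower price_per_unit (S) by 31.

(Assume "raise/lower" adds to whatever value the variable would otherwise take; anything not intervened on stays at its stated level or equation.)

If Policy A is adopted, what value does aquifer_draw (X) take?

913

Policy A (S − 31):
  F = 140
  S = 46 − 31 = 15
  X = 293 + 4·140 + 4·15 = 913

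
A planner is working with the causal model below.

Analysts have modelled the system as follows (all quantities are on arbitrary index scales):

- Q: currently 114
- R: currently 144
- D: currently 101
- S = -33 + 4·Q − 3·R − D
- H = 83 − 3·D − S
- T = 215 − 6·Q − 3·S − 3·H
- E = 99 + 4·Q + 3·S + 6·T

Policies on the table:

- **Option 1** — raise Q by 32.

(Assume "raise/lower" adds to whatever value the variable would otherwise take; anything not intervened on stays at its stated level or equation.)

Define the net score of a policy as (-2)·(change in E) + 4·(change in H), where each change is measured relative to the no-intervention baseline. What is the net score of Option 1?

Baseline:
  Q = 114
  R = 144
  D = 101
  S = -33 + 4·114 − 3·144 − 101 = -110
  H = 83 − 3·101 − (-110) = -110
  T = 215 − 6·114 − 3·(-110) − 3·(-110) = 191
  E = 99 + 4·114 + 3·(-110) + 6·191 = 1371
Option 1 (Q + 32):
  Q = 114 + 32 = 146
  R = 144
  D = 101
  S = -33 + 4·146 − 3·144 − 101 = 18
  H = 83 − 3·101 − 18 = -238
  T = 215 − 6·146 − 3·18 − 3·(-238) = -1
  E = 99 + 4·146 + 3·18 + 6·(-1) = 731
ΔE = 731 − 1371 = -640; ΔH = -238 − (-110) = -128
Score = (-2)·(-640) + 4·(-128) = 768

768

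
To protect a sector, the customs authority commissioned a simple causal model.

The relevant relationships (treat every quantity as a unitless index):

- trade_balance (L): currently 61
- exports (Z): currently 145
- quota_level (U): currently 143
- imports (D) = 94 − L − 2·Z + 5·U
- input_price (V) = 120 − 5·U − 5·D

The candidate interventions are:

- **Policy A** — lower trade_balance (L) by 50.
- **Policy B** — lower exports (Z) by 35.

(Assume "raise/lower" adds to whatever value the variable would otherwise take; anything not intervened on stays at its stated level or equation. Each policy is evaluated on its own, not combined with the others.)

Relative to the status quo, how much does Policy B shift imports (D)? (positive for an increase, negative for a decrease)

Baseline:
  L = 61
  Z = 145
  U = 143
  D = 94 − 61 − 2·145 + 5·143 = 458
Policy B (Z − 35):
  L = 61
  Z = 145 − 35 = 110
  U = 143
  D = 94 − 61 − 2·110 + 5·143 = 528
Change in D: 528 − 458 = 70

70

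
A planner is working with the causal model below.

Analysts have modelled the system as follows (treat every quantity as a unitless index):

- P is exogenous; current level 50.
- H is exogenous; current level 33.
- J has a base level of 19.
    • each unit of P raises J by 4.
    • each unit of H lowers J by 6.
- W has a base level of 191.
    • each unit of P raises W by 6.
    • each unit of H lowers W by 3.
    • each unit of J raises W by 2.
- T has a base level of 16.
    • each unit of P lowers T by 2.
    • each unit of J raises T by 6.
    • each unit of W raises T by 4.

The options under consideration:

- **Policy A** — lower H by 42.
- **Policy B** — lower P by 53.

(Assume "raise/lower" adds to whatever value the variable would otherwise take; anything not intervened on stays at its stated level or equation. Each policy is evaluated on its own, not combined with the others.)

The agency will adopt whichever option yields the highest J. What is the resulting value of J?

273

Policy A (H − 42):
  P = 50
  H = 33 − 42 = -9
  J = 19 + 4·50 − 6·(-9) = 273
Policy B (P − 53):
  P = 50 − 53 = -3
  H = 33
  J = 19 + 4·(-3) − 6·33 = -191
Comparing — Policy A: J=273, Policy B: J=-191. Highest is 273 (Policy A).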